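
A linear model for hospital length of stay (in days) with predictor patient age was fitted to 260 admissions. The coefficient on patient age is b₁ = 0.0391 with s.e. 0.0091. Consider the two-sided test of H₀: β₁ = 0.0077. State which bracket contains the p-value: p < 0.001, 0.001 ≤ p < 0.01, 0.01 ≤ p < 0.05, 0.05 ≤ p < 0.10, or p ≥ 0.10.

t = (0.0391 − 0.0077) / 0.0091 = 3.451.
df = n − 2 = 260 − 2 = 258.
Two-sided p = 2·P(T_{258} > |t|) ≈ 0.0007.
So p < 0.001.

p < 0.001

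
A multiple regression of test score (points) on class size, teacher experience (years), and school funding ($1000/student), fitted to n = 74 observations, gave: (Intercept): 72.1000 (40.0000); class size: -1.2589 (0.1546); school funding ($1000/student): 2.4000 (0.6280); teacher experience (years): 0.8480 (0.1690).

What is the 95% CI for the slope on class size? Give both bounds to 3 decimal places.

Read off: b = -1.2589, SE = 0.1546 for class size.
df = n − k − 1 = 74 − 3 − 1 = 70.
t* = t_{0.025, 70} = 1.994437.
Margin = t* × SE = 1.994437 × 0.1546 = 0.30834.
CI: -1.2589 ± 0.30834 → (-1.567, -0.951).

(-1.567, -0.951)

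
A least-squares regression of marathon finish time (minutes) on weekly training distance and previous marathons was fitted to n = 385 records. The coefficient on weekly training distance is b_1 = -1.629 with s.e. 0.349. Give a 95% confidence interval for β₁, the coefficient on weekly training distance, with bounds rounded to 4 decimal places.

(-2.3152, -0.9428)

df = n − k − 1 = 385 − 2 − 1 = 382.
t* = t_{0.025, 382} = 1.966194.
Margin = t* × SE = 1.966194 × 0.349 = 0.686202.
CI: -1.629 ± 0.686202 → (-2.3152, -0.9428).
With 95% confidence, each one-unit increase in weekly training distance is associated with a change of between -2.3152 and -0.9428 minutes in marathon finish time, holding the other predictors fixed.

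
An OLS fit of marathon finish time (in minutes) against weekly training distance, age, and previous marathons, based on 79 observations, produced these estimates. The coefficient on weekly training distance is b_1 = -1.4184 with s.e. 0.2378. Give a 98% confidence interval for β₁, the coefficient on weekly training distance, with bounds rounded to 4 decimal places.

df = n − k − 1 = 79 − 3 − 1 = 75.
t* = t_{0.01, 75} = 2.377102.
Margin = t* × SE = 2.377102 × 0.2378 = 0.565275.
CI: -1.4184 ± 0.565275 → (-1.9837, -0.8531).
With 98% confidence, each one-unit increase in weekly training distance is associated with a change of between -1.9837 and -0.8531 minutes in marathon finish time, holding the other predictors fixed.

(-1.9837, -0.8531)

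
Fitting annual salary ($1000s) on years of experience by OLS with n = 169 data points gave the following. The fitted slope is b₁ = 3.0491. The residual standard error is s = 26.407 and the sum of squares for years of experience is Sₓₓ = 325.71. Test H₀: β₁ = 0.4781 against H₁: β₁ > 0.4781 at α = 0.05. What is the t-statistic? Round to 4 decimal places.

SE(b₁) = s/√Sₓₓ = 26.407/√325.71 = 1.4632.
t = (3.0491 − 0.4781) / 1.4632 = 1.7571.
df = n − 2 = 167.
One-sided p ≈ 0.0404, which is < 0.05, so reject H₀.
There is evidence that the true slope on years of experience exceeds 0.4781 $1000s per unit.

t = 1.7571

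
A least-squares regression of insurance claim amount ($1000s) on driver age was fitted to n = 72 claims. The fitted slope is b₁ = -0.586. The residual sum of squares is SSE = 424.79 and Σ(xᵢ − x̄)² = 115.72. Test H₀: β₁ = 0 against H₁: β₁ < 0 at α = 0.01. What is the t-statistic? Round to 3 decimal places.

t = -2.559

MSE = SSE/(n − 2) = 424.79/70 = 6.06843.
SE(b₁) = √(MSE/Sₓₓ) = √(6.06843/115.72) = 0.228999.
t = -0.586 / 0.228999 = -2.559.
df = n − 2 = 70.
One-sided p ≈ 0.0063, which is < 0.01, so reject H₀.
There is evidence that the true slope on driver age is negative.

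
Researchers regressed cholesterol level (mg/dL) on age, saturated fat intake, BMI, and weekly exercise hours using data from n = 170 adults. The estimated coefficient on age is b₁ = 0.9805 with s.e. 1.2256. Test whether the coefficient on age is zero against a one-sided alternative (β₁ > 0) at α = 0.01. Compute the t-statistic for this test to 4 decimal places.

H₀: β₁ = 0 vs H₁: β₁ > 0.
t = (b₁ − β₁⁰)/SE = 0.9805 / 1.2256 = 0.8000.
df = n − k − 1 = 170 − 4 − 1 = 165.
One-sided p ≈ 0.2124, which is ≥ 0.01, so fail to reject H₀.
The data do not give significant evidence that the true slope on age is positive, holding the other predictors fixed.

t = 0.8000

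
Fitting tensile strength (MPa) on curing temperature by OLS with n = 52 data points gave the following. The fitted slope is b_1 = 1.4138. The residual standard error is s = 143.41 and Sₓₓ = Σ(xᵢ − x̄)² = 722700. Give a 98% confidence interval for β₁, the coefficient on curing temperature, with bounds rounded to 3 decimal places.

(1.008, 1.819)

SE(b_1) = s/√Sₓₓ = 143.41/√722700 = 0.168694.
df = n − 2 = 50.
t* = t_{0.01, 50} = 2.403272.
Margin = t* × SE = 2.403272 × 0.168694 = 0.40542.
CI: 1.4138 ± 0.40542 → (1.008, 1.819).
With 98% confidence, each one-unit increase in curing temperature is associated with a change of between 1.008 and 1.819 MPa in tensile strength.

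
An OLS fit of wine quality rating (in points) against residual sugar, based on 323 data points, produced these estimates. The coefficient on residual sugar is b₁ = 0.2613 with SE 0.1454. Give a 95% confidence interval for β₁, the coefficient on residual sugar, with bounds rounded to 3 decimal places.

df = n − 2 = 323 − 2 = 321.
t* = t_{0.025, 321} = 1.967382.
Margin = t* × SE = 1.967382 × 0.1454 = 0.28606.
CI: 0.2613 ± 0.28606 → (-0.025, 0.547).
With 95% confidence, each one-unit increase in residual sugar is associated with a change of between -0.025 and 0.547 points in wine quality rating.

(-0.025, 0.547)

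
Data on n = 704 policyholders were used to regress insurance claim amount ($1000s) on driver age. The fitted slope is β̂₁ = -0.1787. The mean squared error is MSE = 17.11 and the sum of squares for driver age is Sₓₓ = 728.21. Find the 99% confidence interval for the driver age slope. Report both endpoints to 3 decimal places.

(-0.575, 0.217)

SE(β̂₁) = √(MSE/Sₓₓ) = √(17.11/728.21) = 0.153284.
df = n − 2 = 702.
t* = t_{0.005, 702} = 2.582851.
Margin = t* × SE = 2.582851 × 0.153284 = 0.39591.
CI: -0.1787 ± 0.39591 → (-0.575, 0.217).
With 99% confidence, each one-unit increase in driver age is associated with a change of between -0.575 and 0.217 $1000s in insurance claim amount.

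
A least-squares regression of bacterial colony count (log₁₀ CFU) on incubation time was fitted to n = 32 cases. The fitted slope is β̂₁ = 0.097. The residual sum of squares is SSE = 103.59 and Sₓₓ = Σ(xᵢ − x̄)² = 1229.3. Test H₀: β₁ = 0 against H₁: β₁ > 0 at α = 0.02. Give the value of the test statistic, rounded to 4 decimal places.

t = 1.8302

MSE = SSE/(n − 2) = 103.59/30 = 3.453.
SE(β̂₁) = √(MSE/Sₓₓ) = √(3.453/1229.3) = 0.0529992.
t = 0.097 / 0.0529992 = 1.8302.
df = n − 2 = 30.
One-sided p ≈ 0.0386, which is ≥ 0.02, so fail to reject H₀.
The data do not give significant evidence that the true slope on incubation time is positive.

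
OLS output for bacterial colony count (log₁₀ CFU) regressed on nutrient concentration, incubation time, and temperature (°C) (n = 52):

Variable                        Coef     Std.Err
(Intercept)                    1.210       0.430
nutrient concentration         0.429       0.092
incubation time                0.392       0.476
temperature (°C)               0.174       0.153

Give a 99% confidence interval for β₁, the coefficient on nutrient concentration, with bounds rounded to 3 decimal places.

Read off: b = 0.429, SE = 0.092 for nutrient concentration.
df = n − k − 1 = 52 − 3 − 1 = 48.
t* = t_{0.005, 48} = 2.682204.
Margin = t* × SE = 2.682204 × 0.092 = 0.24676.
CI: 0.429 ± 0.24676 → (0.182, 0.676).

(0.182, 0.676)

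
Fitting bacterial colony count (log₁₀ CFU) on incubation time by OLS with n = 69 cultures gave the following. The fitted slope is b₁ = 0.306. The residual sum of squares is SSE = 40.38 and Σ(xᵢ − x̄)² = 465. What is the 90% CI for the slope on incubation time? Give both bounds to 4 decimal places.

(0.2460, 0.3660)

MSE = SSE/(n − 2) = 40.38/67 = 0.602687.
SE(b₁) = √(MSE/Sₓₓ) = √(0.602687/465) = 0.0360014.
df = n − 2 = 67.
t* = t_{0.05, 67} = 1.667916.
Margin = t* × SE = 1.667916 × 0.0360014 = 0.060047.
CI: 0.306 ± 0.060047 → (0.2460, 0.3660).
With 90% confidence, each one-unit increase in incubation time is associated with a change of between 0.2460 and 0.3660 log₁₀ CFU in bacterial colony count.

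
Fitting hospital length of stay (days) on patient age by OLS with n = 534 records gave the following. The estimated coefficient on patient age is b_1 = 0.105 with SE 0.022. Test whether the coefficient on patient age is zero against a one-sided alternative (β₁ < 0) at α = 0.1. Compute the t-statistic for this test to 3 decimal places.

t = 4.773

H₀: β₁ = 0 vs H₁: β₁ < 0.
t = (b_1 − β₁⁰)/SE = 0.105 / 0.022 = 4.773.
df = n − 2 = 534 − 2 = 532.
One-sided p ≈ 1.0000, which is ≥ 0.1, so fail to reject H₀.
The data do not give significant evidence that the true slope on patient age is negative.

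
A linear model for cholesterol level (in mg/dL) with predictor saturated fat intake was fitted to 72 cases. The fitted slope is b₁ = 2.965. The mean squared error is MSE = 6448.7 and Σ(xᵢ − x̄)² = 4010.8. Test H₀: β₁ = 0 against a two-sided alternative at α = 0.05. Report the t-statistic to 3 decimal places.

t = 2.338

SE(b₁) = √(MSE/Sₓₓ) = √(6448.7/4010.8) = 1.268.
t = 2.965 / 1.268 = 2.338.
df = n − 2 = 70.
Two-sided p ≈ 0.0222, which is < 0.05, so reject H₀.
There is evidence that saturated fat intake is associated with cholesterol level.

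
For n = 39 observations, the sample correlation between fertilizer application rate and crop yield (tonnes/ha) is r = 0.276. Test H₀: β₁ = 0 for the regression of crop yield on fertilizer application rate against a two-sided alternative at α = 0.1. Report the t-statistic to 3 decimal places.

t = 1.747

t = r·√(n − 2)/√(1 − r²) = 0.276·√37/√0.923824 = 1.747.
df = n − 2 = 37.
Two-sided p ≈ 0.0890, which is < 0.1, so reject H₀.
There is evidence of a linear association between fertilizer application rate and crop yield.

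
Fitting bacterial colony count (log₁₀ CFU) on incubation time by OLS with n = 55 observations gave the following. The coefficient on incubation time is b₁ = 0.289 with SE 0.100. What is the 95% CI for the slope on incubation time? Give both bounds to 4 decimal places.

(0.0884, 0.4896)

df = n − 2 = 55 − 2 = 53.
t* = t_{0.025, 53} = 2.005746.
Margin = t* × SE = 2.005746 × 0.100 = 0.200575.
CI: 0.289 ± 0.200575 → (0.0884, 0.4896).
With 95% confidence, each one-unit increase in incubation time is associated with a change of between 0.0884 and 0.4896 log₁₀ CFU in bacterial colony count.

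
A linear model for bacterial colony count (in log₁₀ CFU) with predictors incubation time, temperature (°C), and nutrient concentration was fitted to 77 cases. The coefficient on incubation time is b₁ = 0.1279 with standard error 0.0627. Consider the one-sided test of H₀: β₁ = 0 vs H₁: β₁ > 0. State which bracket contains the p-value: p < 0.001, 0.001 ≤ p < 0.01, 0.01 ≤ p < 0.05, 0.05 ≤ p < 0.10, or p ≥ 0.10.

0.01 ≤ p < 0.05

t = 0.1279 / 0.0627 = 2.040.
df = n − k − 1 = 77 − 3 − 1 = 73.
One-sided p = P(T_{73} > t) ≈ 0.0225.
So 0.01 ≤ p < 0.05.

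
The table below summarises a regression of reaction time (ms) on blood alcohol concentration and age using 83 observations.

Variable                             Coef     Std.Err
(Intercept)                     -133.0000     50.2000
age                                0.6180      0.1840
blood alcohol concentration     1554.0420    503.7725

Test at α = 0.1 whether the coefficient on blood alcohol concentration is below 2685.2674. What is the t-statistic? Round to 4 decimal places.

Read off: b = 1554.0420, SE = 503.7725 for blood alcohol concentration.
H₀: β₁ = 2685.2674 vs H₁: β₁ < 2685.2674.
t = (1554.0420 − 2685.2674) / 503.7725 = -2.2455.
df = n − k − 1 = 83 − 2 − 1 = 80.
One-sided p ≈ 0.0137, which is < 0.1, so reject H₀.
There is evidence that the true slope on blood alcohol concentration is below 2685.2674 ms per unit, holding the other predictors fixed.

t = -2.2455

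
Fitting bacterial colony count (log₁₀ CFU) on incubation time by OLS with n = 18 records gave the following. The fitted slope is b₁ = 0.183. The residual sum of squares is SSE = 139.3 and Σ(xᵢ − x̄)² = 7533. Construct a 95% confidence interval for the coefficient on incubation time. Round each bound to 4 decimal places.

MSE = SSE/(n − 2) = 139.3/16 = 8.70625.
SE(b₁) = √(MSE/Sₓₓ) = √(8.70625/7533) = 0.0339963.
df = n − 2 = 16.
t* = t_{0.025, 16} = 2.119905.
Margin = t* × SE = 2.119905 × 0.0339963 = 0.072069.
CI: 0.183 ± 0.072069 → (0.1109, 0.2551).
With 95% confidence, each one-unit increase in incubation time is associated with a change of between 0.1109 and 0.2551 log₁₀ CFU in bacterial colony count.

(0.1109, 0.2551)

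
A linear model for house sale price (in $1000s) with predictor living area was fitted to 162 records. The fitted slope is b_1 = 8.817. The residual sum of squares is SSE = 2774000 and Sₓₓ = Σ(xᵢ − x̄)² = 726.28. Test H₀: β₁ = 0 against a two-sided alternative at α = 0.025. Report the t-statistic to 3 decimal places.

MSE = SSE/(n − 2) = 2774000/160 = 17337.5.
SE(b_1) = √(MSE/Sₓₓ) = √(17337.5/726.28) = 4.88586.
t = 8.817 / 4.88586 = 1.805.
df = n − 2 = 160.
Two-sided p ≈ 0.0730, which is ≥ 0.025, so fail to reject H₀.
The data do not give significant evidence of an association between living area and house sale price.

t = 1.805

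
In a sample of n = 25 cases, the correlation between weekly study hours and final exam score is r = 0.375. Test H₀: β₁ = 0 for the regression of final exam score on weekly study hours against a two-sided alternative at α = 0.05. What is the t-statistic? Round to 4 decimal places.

t = 1.9400

t = r·√(n − 2)/√(1 − r²) = 0.375·√23/√0.859375 = 1.9400.
df = n − 2 = 23.
Two-sided p ≈ 0.0647, which is ≥ 0.05, so fail to reject H₀.
The data do not give significant evidence of a linear association between weekly study hours and final exam score.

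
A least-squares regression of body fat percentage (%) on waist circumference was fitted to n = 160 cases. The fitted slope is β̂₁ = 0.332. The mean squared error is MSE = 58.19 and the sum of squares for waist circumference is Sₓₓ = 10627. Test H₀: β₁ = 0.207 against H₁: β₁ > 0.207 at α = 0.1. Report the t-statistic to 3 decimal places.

SE(β̂₁) = √(MSE/Sₓₓ) = √(58.19/10627) = 0.0739978.
t = (0.332 − 0.207) / 0.0739978 = 1.689.
df = n − 2 = 158.
One-sided p ≈ 0.0466, which is < 0.1, so reject H₀.
There is evidence that the true slope on waist circumference exceeds 0.207 % per unit.

t = 1.689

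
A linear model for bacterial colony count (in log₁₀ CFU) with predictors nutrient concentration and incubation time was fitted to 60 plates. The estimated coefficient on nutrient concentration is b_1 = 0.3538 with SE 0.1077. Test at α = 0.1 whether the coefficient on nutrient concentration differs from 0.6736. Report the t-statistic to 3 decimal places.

t = -2.969

H₀: β₁ = 0.6736 vs H₁: β₁ ≠ 0.6736.
t = (b_1 − β₁⁰)/SE = (0.3538 − 0.6736) / 0.1077 = -2.969.
df = n − k − 1 = 60 − 2 − 1 = 57.
Two-sided p ≈ 0.0044, which is < 0.1, so reject H₀.
There is evidence that the true slope on nutrient concentration differs from 0.6736 log₁₀ CFU per unit, holding the other predictors fixed.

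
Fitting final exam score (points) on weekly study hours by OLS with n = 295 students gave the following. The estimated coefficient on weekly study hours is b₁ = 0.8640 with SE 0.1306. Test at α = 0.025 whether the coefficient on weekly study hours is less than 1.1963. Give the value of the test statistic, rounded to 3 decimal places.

H₀: β₁ = 1.1963 vs H₁: β₁ < 1.1963.
t = (b₁ − β₁⁰)/SE = (0.8640 − 1.1963) / 0.1306 = -2.544.
df = n − 2 = 295 − 2 = 293.
One-sided p ≈ 0.0057, which is < 0.025, so reject H₀.
There is evidence that the true slope on weekly study hours is below 1.1963 points per unit.

t = -2.544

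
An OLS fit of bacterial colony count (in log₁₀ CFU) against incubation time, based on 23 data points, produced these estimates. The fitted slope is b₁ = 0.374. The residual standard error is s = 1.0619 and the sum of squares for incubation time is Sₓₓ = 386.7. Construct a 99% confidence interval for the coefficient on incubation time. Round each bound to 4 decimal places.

SE(b₁) = s/√Sₓₓ = 1.0619/√386.7 = 0.0540003.
df = n − 2 = 21.
t* = t_{0.005, 21} = 2.83136.
Margin = t* × SE = 2.83136 × 0.0540003 = 0.152894.
CI: 0.374 ± 0.152894 → (0.2211, 0.5269).
With 99% confidence, each one-unit increase in incubation time is associated with a change of between 0.2211 and 0.5269 log₁₀ CFU in bacterial colony count.

(0.2211, 0.5269)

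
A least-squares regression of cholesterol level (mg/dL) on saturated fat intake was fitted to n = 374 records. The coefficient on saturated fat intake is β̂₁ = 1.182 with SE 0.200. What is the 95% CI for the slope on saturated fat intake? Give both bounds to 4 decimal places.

(0.7887, 1.5753)

df = n − 2 = 374 − 2 = 372.
t* = t_{0.025, 372} = 1.966362.
Margin = t* × SE = 1.966362 × 0.200 = 0.393272.
CI: 1.182 ± 0.393272 → (0.7887, 1.5753).
With 95% confidence, each one-unit increase in saturated fat intake is associated with a change of between 0.7887 and 1.5753 mg/dL in cholesterol level.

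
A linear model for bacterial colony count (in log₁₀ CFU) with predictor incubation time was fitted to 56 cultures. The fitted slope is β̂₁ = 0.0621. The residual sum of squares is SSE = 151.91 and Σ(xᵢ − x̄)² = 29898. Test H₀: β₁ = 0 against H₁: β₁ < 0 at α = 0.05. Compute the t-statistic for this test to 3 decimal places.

MSE = SSE/(n − 2) = 151.91/54 = 2.81315.
SE(β̂₁) = √(MSE/Sₓₓ) = √(2.81315/29898) = 0.00970008.
t = 0.0621 / 0.00970008 = 6.402.
df = n − 2 = 54.
One-sided p ≈ 1.0000, which is ≥ 0.05, so fail to reject H₀.
The data do not give significant evidence that the true slope on incubation time is negative.

t = 6.402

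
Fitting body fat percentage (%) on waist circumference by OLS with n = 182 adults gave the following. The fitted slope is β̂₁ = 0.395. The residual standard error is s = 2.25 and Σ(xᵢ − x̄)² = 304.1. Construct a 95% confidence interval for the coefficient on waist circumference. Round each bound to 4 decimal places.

SE(β̂₁) = s/√Sₓₓ = 2.25/√304.1 = 0.129025.
df = n − 2 = 180.
t* = t_{0.025, 180} = 1.973231.
Margin = t* × SE = 1.973231 × 0.129025 = 0.254596.
CI: 0.395 ± 0.254596 → (0.1404, 0.6496).
With 95% confidence, each one-unit increase in waist circumference is associated with a change of between 0.1404 and 0.6496 % in body fat percentage.

(0.1404, 0.6496)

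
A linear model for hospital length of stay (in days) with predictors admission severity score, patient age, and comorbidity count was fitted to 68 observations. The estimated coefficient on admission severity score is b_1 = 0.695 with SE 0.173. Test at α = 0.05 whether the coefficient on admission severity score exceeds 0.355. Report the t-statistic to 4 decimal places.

t = 1.9653

H₀: β₁ = 0.355 vs H₁: β₁ > 0.355.
t = (b_1 − β₁⁰)/SE = (0.695 − 0.355) / 0.173 = 1.9653.
df = n − k − 1 = 68 − 3 − 1 = 64.
One-sided p ≈ 0.0269, which is < 0.05, so reject H₀.
There is evidence that the true slope on admission severity score exceeds 0.355 days per unit, holding the other predictors fixed.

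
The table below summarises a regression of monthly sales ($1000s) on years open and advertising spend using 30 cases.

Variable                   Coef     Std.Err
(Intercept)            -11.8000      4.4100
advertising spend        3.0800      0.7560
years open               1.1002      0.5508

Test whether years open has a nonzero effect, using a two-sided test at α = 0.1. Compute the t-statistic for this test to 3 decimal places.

Read off: b = 1.1002, SE = 0.5508 for years open.
H₀: β₁ = 0 vs H₁: β₁ ≠ 0.
t = 1.1002 / 0.5508 = 1.997.
df = n − k − 1 = 30 − 2 − 1 = 27.
Two-sided p ≈ 0.0559, which is < 0.1, so reject H₀.
There is evidence that years open is associated with monthly sales, holding the other predictors fixed.

t = 1.997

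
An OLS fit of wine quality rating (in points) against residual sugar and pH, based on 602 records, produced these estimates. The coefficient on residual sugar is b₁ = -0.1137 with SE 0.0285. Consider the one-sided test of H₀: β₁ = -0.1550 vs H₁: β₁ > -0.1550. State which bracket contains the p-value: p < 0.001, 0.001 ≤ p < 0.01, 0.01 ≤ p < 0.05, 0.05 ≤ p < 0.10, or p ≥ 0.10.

0.05 ≤ p < 0.10

t = (-0.1137 − (-0.1550)) / 0.0285 = 1.449.
df = n − k − 1 = 602 − 2 − 1 = 599.
One-sided p = P(T_{599} > t) ≈ 0.0739.
So 0.05 ≤ p < 0.10.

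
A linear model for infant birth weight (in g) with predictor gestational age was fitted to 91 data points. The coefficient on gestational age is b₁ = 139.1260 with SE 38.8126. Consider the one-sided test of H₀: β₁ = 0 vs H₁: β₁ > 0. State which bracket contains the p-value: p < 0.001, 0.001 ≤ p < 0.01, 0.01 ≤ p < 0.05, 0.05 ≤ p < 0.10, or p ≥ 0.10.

t = 139.1260 / 38.8126 = 3.585.
df = n − 2 = 91 − 2 = 89.
One-sided p = P(T_{89} > t) ≈ 0.0003.
So p < 0.001.

p < 0.001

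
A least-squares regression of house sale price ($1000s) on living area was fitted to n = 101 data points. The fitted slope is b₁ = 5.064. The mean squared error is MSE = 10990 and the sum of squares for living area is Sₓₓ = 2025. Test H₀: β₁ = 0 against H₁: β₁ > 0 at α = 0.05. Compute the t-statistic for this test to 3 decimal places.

t = 2.174

SE(b₁) = √(MSE/Sₓₓ) = √(10990/2025) = 2.32963.
t = 5.064 / 2.32963 = 2.174.
df = n − 2 = 99.
One-sided p ≈ 0.0161, which is < 0.05, so reject H₀.
There is evidence that the true slope on living area is positive.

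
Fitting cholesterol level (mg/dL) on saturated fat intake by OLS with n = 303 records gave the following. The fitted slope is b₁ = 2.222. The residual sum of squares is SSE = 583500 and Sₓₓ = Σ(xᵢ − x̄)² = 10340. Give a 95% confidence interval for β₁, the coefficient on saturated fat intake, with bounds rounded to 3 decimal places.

MSE = SSE/(n − 2) = 583500/301 = 1938.54.
SE(b₁) = √(MSE/Sₓₓ) = √(1938.54/10340) = 0.432989.
df = n − 2 = 301.
t* = t_{0.025, 301} = 1.967877.
Margin = t* × SE = 1.967877 × 0.432989 = 0.85207.
CI: 2.222 ± 0.85207 → (1.370, 3.074).
With 95% confidence, each one-unit increase in saturated fat intake is associated with a change of between 1.370 and 3.074 mg/dL in cholesterol level.

(1.370, 3.074)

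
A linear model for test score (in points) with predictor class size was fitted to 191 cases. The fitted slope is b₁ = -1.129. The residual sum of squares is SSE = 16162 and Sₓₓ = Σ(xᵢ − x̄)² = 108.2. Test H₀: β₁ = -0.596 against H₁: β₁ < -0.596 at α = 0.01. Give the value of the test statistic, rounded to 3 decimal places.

MSE = SSE/(n − 2) = 16162/189 = 85.5132.
SE(b₁) = √(MSE/Sₓₓ) = √(85.5132/108.2) = 0.889003.
t = (-1.129 − (-0.596)) / 0.889003 = -0.600.
df = n − 2 = 189.
One-sided p ≈ 0.2748, which is ≥ 0.01, so fail to reject H₀.
The data do not give significant evidence that the true slope on class size is below -0.596 points per unit.

t = -0.600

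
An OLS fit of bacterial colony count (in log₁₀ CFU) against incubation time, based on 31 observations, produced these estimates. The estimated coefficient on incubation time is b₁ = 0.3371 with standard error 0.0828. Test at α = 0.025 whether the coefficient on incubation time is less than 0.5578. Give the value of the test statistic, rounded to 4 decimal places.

H₀: β₁ = 0.5578 vs H₁: β₁ < 0.5578.
t = (b₁ − β₁⁰)/SE = (0.3371 − 0.5578) / 0.0828 = -2.6655.
df = n − 2 = 31 − 2 = 29.
One-sided p ≈ 0.0062, which is < 0.025, so reject H₀.
There is evidence that the true slope on incubation time is below 0.5578 log₁₀ CFU per unit.

t = -2.6655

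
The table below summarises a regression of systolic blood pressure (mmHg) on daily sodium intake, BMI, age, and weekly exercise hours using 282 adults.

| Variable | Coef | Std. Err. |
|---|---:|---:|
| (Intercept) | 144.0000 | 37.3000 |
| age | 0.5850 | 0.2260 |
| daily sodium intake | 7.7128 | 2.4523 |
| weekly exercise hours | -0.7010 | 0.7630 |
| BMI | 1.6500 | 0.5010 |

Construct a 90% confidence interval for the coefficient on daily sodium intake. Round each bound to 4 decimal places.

(3.6656, 11.7600)

Read off: b = 7.7128, SE = 2.4523 for daily sodium intake.
df = n − k − 1 = 282 − 4 − 1 = 277.
t* = t_{0.05, 277} = 1.650373.
Margin = t* × SE = 1.650373 × 2.4523 = 4.047210.
CI: 7.7128 ± 4.047210 → (3.6656, 11.7600).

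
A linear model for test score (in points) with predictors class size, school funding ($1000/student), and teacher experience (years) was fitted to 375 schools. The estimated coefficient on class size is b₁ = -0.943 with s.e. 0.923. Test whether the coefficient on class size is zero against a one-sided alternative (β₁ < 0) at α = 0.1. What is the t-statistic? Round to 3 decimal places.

t = -1.022

H₀: β₁ = 0 vs H₁: β₁ < 0.
t = (b₁ − β₁⁰)/SE = -0.943 / 0.923 = -1.022.
df = n − k − 1 = 375 − 3 − 1 = 371.
One-sided p ≈ 0.1538, which is ≥ 0.1, so fail to reject H₀.
The data do not give significant evidence that the true slope on class size is negative, holding the other predictors fixed.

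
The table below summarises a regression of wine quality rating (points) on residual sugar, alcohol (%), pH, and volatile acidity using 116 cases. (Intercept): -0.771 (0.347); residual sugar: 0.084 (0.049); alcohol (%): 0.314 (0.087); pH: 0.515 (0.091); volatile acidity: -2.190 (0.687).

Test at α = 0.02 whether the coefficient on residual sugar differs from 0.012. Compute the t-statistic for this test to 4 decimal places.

Read off: b = 0.084, SE = 0.049 for residual sugar.
H₀: β₁ = 0.012 vs H₁: β₁ ≠ 0.012.
t = (0.084 − 0.012) / 0.049 = 1.4694.
df = n − k − 1 = 116 − 4 − 1 = 111.
Two-sided p ≈ 0.1446, which is ≥ 0.02, so fail to reject H₀.
The data are consistent with a true slope of 0.012 points per unit of residual sugar, holding the other predictors fixed.

t = 1.4694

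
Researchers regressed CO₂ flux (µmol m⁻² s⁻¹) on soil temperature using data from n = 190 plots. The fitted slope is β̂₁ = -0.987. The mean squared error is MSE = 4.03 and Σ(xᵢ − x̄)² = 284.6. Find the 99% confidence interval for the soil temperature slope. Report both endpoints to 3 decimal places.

(-1.297, -0.677)

SE(β̂₁) = √(MSE/Sₓₓ) = √(4.03/284.6) = 0.118997.
df = n − 2 = 188.
t* = t_{0.005, 188} = 2.602233.
Margin = t* × SE = 2.602233 × 0.118997 = 0.30966.
CI: -0.987 ± 0.30966 → (-1.297, -0.677).
With 99% confidence, each one-unit increase in soil temperature is associated with a change of between -1.297 and -0.677 µmol m⁻² s⁻¹ in CO₂ flux.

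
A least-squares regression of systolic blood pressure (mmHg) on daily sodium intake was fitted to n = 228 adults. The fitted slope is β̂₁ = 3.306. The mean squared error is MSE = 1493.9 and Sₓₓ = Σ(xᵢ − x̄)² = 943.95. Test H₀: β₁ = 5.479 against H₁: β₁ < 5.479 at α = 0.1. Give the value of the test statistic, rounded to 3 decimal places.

t = -1.727

SE(β̂₁) = √(MSE/Sₓₓ) = √(1493.9/943.95) = 1.25802.
t = (3.306 − 5.479) / 1.25802 = -1.727.
df = n − 2 = 226.
One-sided p ≈ 0.0427, which is < 0.1, so reject H₀.
There is evidence that the true slope on daily sodium intake is below 5.479 mmHg per unit.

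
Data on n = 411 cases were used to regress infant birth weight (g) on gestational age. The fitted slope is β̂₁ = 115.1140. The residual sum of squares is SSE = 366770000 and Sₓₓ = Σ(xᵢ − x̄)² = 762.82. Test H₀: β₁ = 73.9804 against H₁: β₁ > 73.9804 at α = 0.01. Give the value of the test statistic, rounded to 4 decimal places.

MSE = SSE/(n − 2) = 366770000/409 = 896748.
SE(β̂₁) = √(MSE/Sₓₓ) = √(896748/762.82) = 34.2866.
t = (115.1140 − 73.9804) / 34.2866 = 1.1997.
df = n − 2 = 409.
One-sided p ≈ 0.1155, which is ≥ 0.01, so fail to reject H₀.
The data do not give significant evidence that the true slope on gestational age exceeds 73.9804 g per unit.

t = 1.1997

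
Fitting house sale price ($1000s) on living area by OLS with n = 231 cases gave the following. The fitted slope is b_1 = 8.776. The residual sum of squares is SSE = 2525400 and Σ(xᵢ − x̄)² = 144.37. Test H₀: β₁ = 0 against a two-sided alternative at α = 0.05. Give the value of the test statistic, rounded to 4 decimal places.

t = 1.0041

MSE = SSE/(n − 2) = 2525400/229 = 11027.9.
SE(b_1) = √(MSE/Sₓₓ) = √(11027.9/144.37) = 8.73995.
t = 8.776 / 8.73995 = 1.0041.
df = n − 2 = 229.
Two-sided p ≈ 0.3164, which is ≥ 0.05, so fail to reject H₀.
The data do not give significant evidence of an association between living area and house sale price.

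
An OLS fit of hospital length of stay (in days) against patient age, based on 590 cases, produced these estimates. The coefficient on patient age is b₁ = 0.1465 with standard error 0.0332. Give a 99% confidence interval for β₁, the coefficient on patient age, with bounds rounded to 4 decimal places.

(0.0607, 0.2323)

df = n − 2 = 590 − 2 = 588.
t* = t_{0.005, 588} = 2.584216.
Margin = t* × SE = 2.584216 × 0.0332 = 0.085796.
CI: 0.1465 ± 0.085796 → (0.0607, 0.2323).
With 99% confidence, each one-unit increase in patient age is associated with a change of between 0.0607 and 0.2323 days in hospital length of stay.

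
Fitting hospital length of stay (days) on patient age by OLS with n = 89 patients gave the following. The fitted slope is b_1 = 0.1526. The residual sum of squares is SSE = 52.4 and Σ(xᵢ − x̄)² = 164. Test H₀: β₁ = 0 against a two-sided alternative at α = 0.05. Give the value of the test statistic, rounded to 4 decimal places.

MSE = SSE/(n − 2) = 52.4/87 = 0.602299.
SE(b_1) = √(MSE/Sₓₓ) = √(0.602299/164) = 0.0606016.
t = 0.1526 / 0.0606016 = 2.5181.
df = n − 2 = 87.
Two-sided p ≈ 0.0136, which is < 0.05, so reject H₀.
There is evidence that patient age is associated with hospital length of stay.

t = 2.5181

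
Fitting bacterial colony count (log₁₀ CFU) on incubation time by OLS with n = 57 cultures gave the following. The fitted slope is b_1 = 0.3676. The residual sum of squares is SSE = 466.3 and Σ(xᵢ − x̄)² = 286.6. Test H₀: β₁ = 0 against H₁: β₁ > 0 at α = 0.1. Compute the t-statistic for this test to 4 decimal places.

MSE = SSE/(n − 2) = 466.3/55 = 8.47818.
SE(b_1) = √(MSE/Sₓₓ) = √(8.47818/286.6) = 0.171994.
t = 0.3676 / 0.171994 = 2.1373.
df = n − 2 = 55.
One-sided p ≈ 0.0185, which is < 0.1, so reject H₀.
There is evidence that the true slope on incubation time is positive.

t = 2.1373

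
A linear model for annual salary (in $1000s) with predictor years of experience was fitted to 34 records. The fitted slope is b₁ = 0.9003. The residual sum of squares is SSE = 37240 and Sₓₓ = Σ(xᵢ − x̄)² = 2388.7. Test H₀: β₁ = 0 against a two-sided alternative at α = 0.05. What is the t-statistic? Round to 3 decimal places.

t = 1.290

MSE = SSE/(n − 2) = 37240/32 = 1163.75.
SE(b₁) = √(MSE/Sₓₓ) = √(1163.75/2388.7) = 0.69799.
t = 0.9003 / 0.69799 = 1.290.
df = n − 2 = 32.
Two-sided p ≈ 0.2063, which is ≥ 0.05, so fail to reject H₀.
The data do not give significant evidence of an association between years of experience and annual salary.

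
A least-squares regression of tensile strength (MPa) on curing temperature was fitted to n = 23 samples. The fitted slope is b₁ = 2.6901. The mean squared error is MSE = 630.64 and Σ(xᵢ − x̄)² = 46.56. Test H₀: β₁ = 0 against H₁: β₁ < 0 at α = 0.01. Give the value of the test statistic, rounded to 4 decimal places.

SE(b₁) = √(MSE/Sₓₓ) = √(630.64/46.56) = 3.68031.
t = 2.6901 / 3.68031 = 0.7309.
df = n − 2 = 21.
One-sided p ≈ 0.7636, which is ≥ 0.01, so fail to reject H₀.
The data do not give significant evidence that the true slope on curing temperature is negative.

t = 0.7309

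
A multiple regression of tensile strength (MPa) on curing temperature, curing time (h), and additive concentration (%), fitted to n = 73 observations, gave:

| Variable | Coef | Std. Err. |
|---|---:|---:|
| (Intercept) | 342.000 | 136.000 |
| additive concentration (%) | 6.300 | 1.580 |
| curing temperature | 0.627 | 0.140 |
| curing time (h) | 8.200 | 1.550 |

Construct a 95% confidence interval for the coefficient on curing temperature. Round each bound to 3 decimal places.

(0.348, 0.906)

Read off: b = 0.627, SE = 0.140 for curing temperature.
df = n − k − 1 = 73 − 3 − 1 = 69.
t* = t_{0.025, 69} = 1.994945.
Margin = t* × SE = 1.994945 × 0.140 = 0.27929.
CI: 0.627 ± 0.27929 → (0.348, 0.906).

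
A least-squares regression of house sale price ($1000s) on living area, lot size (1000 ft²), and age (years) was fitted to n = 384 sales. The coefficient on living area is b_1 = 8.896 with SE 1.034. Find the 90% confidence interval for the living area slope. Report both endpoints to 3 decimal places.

(7.191, 10.601)

df = n − k − 1 = 384 − 3 − 1 = 380.
t* = t_{0.05, 380} = 1.648873.
Margin = t* × SE = 1.648873 × 1.034 = 1.70494.
CI: 8.896 ± 1.70494 → (7.191, 10.601).
With 90% confidence, each one-unit increase in living area is associated with a change of between 7.191 and 10.601 $1000s in house sale price, holding the other predictors fixed.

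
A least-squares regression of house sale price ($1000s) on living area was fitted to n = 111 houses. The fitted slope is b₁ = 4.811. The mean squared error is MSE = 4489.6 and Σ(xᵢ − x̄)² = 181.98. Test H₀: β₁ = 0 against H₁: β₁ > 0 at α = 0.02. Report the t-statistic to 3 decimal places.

t = 0.969

SE(b₁) = √(MSE/Sₓₓ) = √(4489.6/181.98) = 4.96698.
t = 4.811 / 4.96698 = 0.969.
df = n − 2 = 109.
One-sided p ≈ 0.1674, which is ≥ 0.02, so fail to reject H₀.
The data do not give significant evidence that the true slope on living area is positive.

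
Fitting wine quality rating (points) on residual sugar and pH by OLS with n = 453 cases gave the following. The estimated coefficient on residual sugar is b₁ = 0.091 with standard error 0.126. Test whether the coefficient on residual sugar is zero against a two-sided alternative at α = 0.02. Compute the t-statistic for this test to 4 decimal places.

t = 0.7222

H₀: β₁ = 0 vs H₁: β₁ ≠ 0.
t = (b₁ − β₁⁰)/SE = 0.091 / 0.126 = 0.7222.
df = n − k − 1 = 453 − 2 − 1 = 450.
Two-sided p ≈ 0.4705, which is ≥ 0.02, so fail to reject H₀.
The data do not give significant evidence of an association between residual sugar and wine quality rating, after adjusting for the other predictors.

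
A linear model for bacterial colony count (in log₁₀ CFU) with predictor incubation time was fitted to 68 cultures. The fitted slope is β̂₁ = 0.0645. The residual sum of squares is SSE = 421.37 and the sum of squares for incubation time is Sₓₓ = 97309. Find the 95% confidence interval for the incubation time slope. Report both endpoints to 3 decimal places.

MSE = SSE/(n − 2) = 421.37/66 = 6.38439.
SE(β̂₁) = √(MSE/Sₓₓ) = √(6.38439/97309) = 0.00809997.
df = n − 2 = 66.
t* = t_{0.025, 66} = 1.996564.
Margin = t* × SE = 1.996564 × 0.00809997 = 0.01617.
CI: 0.0645 ± 0.01617 → (0.048, 0.081).
With 95% confidence, each one-unit increase in incubation time is associated with a change of between 0.048 and 0.081 log₁₀ CFU in bacterial colony count.

(0.048, 0.081)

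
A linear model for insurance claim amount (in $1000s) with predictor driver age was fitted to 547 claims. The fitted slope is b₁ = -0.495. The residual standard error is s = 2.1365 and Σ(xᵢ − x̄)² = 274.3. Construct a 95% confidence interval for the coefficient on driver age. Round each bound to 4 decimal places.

SE(b₁) = s/√Sₓₓ = 2.1365/√274.3 = 0.129.
df = n − 2 = 545.
t* = t_{0.025, 545} = 1.964326.
Margin = t* × SE = 1.964326 × 0.129 = 0.253398.
CI: -0.495 ± 0.253398 → (-0.7484, -0.2416).
With 95% confidence, each one-unit increase in driver age is associated with a change of between -0.7484 and -0.2416 $1000s in insurance claim amount.

(-0.7484, -0.2416)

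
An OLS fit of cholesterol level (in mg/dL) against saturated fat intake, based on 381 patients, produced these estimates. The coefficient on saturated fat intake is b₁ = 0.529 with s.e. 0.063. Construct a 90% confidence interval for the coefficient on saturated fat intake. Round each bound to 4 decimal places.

df = n − 2 = 381 − 2 = 379.
t* = t_{0.05, 379} = 1.648884.
Margin = t* × SE = 1.648884 × 0.063 = 0.103880.
CI: 0.529 ± 0.103880 → (0.4251, 0.6329).
With 90% confidence, each one-unit increase in saturated fat intake is associated with a change of between 0.4251 and 0.6329 mg/dL in cholesterol level.

(0.4251, 0.6329)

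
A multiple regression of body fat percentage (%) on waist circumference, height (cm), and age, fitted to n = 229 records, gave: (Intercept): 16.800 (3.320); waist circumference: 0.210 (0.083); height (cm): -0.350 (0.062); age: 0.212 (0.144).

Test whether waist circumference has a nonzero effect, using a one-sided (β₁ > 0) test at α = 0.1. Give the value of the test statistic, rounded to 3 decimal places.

t = 2.530

Read off: b = 0.210, SE = 0.083 for waist circumference.
H₀: β₁ = 0 vs H₁: β₁ > 0.
t = 0.210 / 0.083 = 2.530.
df = n − k − 1 = 229 − 3 − 1 = 225.
One-sided p ≈ 0.0060, which is < 0.1, so reject H₀.
There is evidence that the true slope on waist circumference is positive, holding the other predictors fixed.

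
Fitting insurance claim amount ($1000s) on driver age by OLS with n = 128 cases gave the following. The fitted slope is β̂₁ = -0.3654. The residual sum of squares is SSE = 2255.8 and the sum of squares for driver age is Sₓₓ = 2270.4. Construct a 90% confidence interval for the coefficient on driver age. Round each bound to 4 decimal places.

MSE = SSE/(n − 2) = 2255.8/126 = 17.9032.
SE(β̂₁) = √(MSE/Sₓₓ) = √(17.9032/2270.4) = 0.0888002.
df = n − 2 = 126.
t* = t_{0.05, 126} = 1.657037.
Margin = t* × SE = 1.657037 × 0.0888002 = 0.147145.
CI: -0.3654 ± 0.147145 → (-0.5125, -0.2183).
With 90% confidence, each one-unit increase in driver age is associated with a change of between -0.5125 and -0.2183 $1000s in insurance claim amount.

(-0.5125, -0.2183)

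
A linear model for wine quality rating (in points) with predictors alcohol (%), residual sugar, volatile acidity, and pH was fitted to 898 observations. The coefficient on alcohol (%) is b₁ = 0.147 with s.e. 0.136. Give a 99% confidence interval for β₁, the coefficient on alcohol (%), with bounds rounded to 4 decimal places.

df = n − k − 1 = 898 − 4 − 1 = 893.
t* = t_{0.005, 893} = 2.581346.
Margin = t* × SE = 2.581346 × 0.136 = 0.351063.
CI: 0.147 ± 0.351063 → (-0.2041, 0.4981).
With 99% confidence, each one-unit increase in alcohol (%) is associated with a change of between -0.2041 and 0.4981 points in wine quality rating, holding the other predictors fixed.

(-0.2041, 0.4981)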